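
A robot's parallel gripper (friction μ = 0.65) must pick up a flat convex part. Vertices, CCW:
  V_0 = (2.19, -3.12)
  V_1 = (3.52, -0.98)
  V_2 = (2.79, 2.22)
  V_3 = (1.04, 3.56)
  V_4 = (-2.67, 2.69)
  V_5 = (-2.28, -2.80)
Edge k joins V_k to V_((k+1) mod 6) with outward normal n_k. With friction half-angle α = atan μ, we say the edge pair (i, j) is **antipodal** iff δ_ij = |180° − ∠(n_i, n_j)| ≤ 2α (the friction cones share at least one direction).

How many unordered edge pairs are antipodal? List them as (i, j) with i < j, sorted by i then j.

count = 6; pairs: (0,3), (0,4), (1,4), (2,4), (2,5), (3,5)

α = atan 0.65 = 33.02°;  2α = 66.05°
n_0 = (+0.8493, -0.5279)
n_1 = (+0.9750, +0.2224)
n_2 = (+0.6080, +0.7940)
n_3 = (-0.2283, +0.9736)
n_4 = (-0.9975, -0.0709)
n_5 = (-0.0714, -0.9974)
  (0,1): δ = 135.29°  ·
  (0,2): δ = 95.58°  ·
  (0,3): δ = 44.94°  ✓
  (0,4): δ = 35.92°  ✓
  (0,5): δ = 117.77°  ·
  (1,2): δ = 140.29°  ·
  (1,3): δ = 89.65°  ·
  (1,4): δ = 8.79°  ✓
  (1,5): δ = 73.05°  ·
  (2,3): δ = 129.36°  ·
  (2,4): δ = 48.49°  ✓
  (2,5): δ = 33.35°  ✓
  (3,4): δ = 99.13°  ·
  (3,5): δ = 17.29°  ✓
  (4,5): δ = 98.16°  ·
antipodal pairs: 6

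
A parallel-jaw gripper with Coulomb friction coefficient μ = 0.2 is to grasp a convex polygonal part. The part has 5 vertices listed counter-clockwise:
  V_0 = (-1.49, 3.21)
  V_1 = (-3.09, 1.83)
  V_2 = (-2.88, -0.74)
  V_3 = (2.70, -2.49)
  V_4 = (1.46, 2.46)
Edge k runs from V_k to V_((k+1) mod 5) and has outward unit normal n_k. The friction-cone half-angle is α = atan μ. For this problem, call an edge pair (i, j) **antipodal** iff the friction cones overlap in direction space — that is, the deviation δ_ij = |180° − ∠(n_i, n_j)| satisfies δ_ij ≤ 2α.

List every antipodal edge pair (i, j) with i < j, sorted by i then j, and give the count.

count = 2; pairs: (1,3), (2,4)

α = atan 0.2 = 11.31°;  2α = 22.62°
n_0 = (-0.6531, +0.7572)
n_1 = (-0.9967, -0.0814)
n_2 = (-0.2992, -0.9542)
n_3 = (+0.9700, +0.2430)
n_4 = (+0.2464, +0.9692)
  (0,1): δ = 126.11°  ·
  (0,2): δ = 58.19°  ·
  (0,3): δ = 63.29°  ·
  (0,4): δ = 124.96°  ·
  (1,2): δ = 112.08°  ·
  (1,3): δ = 9.39°  ✓
  (1,4): δ = 71.06°  ·
  (2,3): δ = 58.52°  ·
  (2,4): δ = 3.15°  ✓
  (3,4): δ = 118.33°  ·
antipodal pairs: 2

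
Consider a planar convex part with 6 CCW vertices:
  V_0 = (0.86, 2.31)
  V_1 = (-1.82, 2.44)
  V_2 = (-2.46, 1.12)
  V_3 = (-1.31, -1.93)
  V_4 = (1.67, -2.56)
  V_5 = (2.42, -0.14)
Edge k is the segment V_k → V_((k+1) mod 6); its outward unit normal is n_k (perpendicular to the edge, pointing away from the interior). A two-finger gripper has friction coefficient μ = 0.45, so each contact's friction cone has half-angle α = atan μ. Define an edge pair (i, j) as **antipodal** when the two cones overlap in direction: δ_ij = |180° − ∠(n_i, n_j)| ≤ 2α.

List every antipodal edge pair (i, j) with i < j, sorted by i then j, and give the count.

α = atan 0.45 = 24.23°;  2α = 48.46°
n_0 = (+0.0485, +0.9988)
n_1 = (-0.8998, +0.4363)
n_2 = (-0.9357, -0.3528)
n_3 = (-0.2068, -0.9784)
n_4 = (+0.9552, -0.2960)
n_5 = (+0.8435, +0.5371)
  (0,1): δ = 113.09°  ·
  (0,2): δ = 66.56°  ·
  (0,3): δ = 9.16°  ✓
  (0,4): δ = 75.56°  ·
  (0,5): δ = 125.26°  ·
  (1,2): δ = 133.47°  ·
  (1,3): δ = 76.07°  ·
  (1,4): δ = 8.65°  ✓
  (1,5): δ = 58.35°  ·
  (2,3): δ = 122.60°  ·
  (2,4): δ = 37.88°  ✓
  (2,5): δ = 11.83°  ✓
  (3,4): δ = 95.28°  ·
  (3,5): δ = 45.58°  ✓
  (4,5): δ = 130.29°  ·
antipodal pairs: 5

count = 5; pairs: (0,3), (1,4), (2,4), (2,5), (3,5)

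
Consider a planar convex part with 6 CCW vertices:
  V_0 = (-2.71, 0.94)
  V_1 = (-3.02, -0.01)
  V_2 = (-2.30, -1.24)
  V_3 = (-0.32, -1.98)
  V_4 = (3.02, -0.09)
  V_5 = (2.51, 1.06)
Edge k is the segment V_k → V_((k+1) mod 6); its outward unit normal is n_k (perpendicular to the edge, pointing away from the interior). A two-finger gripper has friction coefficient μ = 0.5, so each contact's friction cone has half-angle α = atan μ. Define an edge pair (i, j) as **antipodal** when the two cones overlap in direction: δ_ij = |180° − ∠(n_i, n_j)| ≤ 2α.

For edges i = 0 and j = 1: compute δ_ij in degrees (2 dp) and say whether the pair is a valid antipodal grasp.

δ = 131.58°, invalid

α = atan 0.5 = 26.57°;  2α = 53.13°
edge 0: e_0 = (-0.31, -0.95);  n_0 = (-0.9507, +0.3102)
edge 1: e_1 = (+0.72, -1.23);  n_1 = (-0.8630, -0.5052)
∠(n_0, n_1) = 48.42°
δ = |180° − 48.42°| = 131.58°
131.58° > 2α = 53.13°  →  invalid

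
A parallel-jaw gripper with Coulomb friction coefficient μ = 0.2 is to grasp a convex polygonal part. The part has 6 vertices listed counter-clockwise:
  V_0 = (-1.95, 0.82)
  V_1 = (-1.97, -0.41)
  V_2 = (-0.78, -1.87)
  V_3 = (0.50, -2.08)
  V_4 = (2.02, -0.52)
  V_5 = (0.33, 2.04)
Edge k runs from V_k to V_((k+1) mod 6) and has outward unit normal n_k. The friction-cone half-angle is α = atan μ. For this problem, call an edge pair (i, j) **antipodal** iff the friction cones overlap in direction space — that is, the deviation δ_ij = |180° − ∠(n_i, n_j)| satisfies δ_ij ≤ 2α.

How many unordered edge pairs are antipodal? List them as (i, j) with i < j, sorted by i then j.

α = atan 0.2 = 11.31°;  2α = 22.62°
n_0 = (-0.9999, +0.0163)
n_1 = (-0.7751, -0.6318)
n_2 = (-0.1619, -0.9868)
n_3 = (+0.7162, -0.6979)
n_4 = (+0.8345, +0.5509)
n_5 = (-0.4718, +0.8817)
  (0,1): δ = 139.89°  ·
  (0,2): δ = 98.39°  ·
  (0,3): δ = 43.32°  ·
  (0,4): δ = 34.36°  ·
  (0,5): δ = 119.08°  ·
  (1,2): δ = 138.50°  ·
  (1,3): δ = 83.44°  ·
  (1,4): δ = 5.75°  ✓
  (1,5): δ = 78.97°  ·
  (2,3): δ = 124.94°  ·
  (2,4): δ = 47.25°  ·
  (2,5): δ = 37.47°  ·
  (3,4): δ = 102.31°  ·
  (3,5): δ = 17.59°  ✓
  (4,5): δ = 95.28°  ·
antipodal pairs: 2

count = 2; pairs: (1,4), (3,5)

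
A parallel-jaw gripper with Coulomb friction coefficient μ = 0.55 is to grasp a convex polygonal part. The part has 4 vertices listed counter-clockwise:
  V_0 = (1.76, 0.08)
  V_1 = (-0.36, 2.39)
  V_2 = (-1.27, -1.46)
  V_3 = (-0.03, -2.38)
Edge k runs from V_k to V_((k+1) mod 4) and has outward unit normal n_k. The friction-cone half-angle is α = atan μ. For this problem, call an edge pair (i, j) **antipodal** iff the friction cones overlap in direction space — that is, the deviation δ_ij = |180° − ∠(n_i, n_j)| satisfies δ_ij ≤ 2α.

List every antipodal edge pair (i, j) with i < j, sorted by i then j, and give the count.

count = 3; pairs: (0,1), (0,2), (1,3)

α = atan 0.55 = 28.81°;  2α = 57.62°
n_0 = (+0.7368, +0.6762)
n_1 = (-0.9732, +0.2300)
n_2 = (-0.5958, -0.8031)
n_3 = (+0.8086, -0.5884)
  (0,1): δ = 55.84°  ✓
  (0,2): δ = 10.88°  ✓
  (0,3): δ = 101.41°  ·
  (1,2): δ = 113.27°  ·
  (1,3): δ = 22.74°  ✓
  (2,3): δ = 89.47°  ·
antipodal pairs: 3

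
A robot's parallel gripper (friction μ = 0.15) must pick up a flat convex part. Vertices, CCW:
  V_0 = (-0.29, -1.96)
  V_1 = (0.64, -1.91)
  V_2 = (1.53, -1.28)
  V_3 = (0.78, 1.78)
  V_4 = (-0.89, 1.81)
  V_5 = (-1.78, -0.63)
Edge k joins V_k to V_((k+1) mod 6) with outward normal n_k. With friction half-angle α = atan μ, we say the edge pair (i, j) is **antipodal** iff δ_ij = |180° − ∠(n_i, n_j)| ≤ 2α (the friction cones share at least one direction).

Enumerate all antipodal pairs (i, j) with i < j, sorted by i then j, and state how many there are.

count = 1; pairs: (0,3)

α = atan 0.15 = 8.53°;  2α = 17.06°
n_0 = (+0.0537, -0.9986)
n_1 = (+0.5778, -0.8162)
n_2 = (+0.9713, +0.2381)
n_3 = (+0.0180, +0.9998)
n_4 = (-0.9395, +0.3427)
n_5 = (-0.6659, -0.7460)
  (0,1): δ = 147.78°  ·
  (0,2): δ = 79.31°  ·
  (0,3): δ = 4.11°  ✓
  (0,4): δ = 66.88°  ·
  (0,5): δ = 135.17°  ·
  (1,2): δ = 111.52°  ·
  (1,3): δ = 36.32°  ·
  (1,4): δ = 34.67°  ·
  (1,5): δ = 102.95°  ·
  (2,3): δ = 104.80°  ·
  (2,4): δ = 33.81°  ·
  (2,5): δ = 34.48°  ·
  (3,4): δ = 109.01°  ·
  (3,5): δ = 40.72°  ·
  (4,5): δ = 111.71°  ·
antipodal pairs: 1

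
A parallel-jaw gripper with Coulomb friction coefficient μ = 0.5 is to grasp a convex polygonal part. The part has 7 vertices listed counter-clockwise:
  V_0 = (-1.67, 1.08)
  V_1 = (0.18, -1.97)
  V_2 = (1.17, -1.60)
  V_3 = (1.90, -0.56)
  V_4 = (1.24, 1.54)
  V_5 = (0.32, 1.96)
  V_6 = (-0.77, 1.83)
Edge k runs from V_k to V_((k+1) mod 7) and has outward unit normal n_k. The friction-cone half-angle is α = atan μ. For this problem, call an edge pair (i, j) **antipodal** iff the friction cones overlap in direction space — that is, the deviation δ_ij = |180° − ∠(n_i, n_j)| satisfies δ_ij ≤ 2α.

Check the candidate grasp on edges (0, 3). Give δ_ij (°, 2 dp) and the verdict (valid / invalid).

δ = 13.79°, valid

α = atan 0.5 = 26.57°;  2α = 53.13°
edge 0: e_0 = (+1.85, -3.05);  n_0 = (-0.8550, -0.5186)
edge 3: e_3 = (-0.66, +2.10);  n_3 = (+0.9540, +0.2998)
∠(n_0, n_3) = 166.21°
δ = |180° − 166.21°| = 13.79°
13.79° ≤ 2α = 53.13°  →  valid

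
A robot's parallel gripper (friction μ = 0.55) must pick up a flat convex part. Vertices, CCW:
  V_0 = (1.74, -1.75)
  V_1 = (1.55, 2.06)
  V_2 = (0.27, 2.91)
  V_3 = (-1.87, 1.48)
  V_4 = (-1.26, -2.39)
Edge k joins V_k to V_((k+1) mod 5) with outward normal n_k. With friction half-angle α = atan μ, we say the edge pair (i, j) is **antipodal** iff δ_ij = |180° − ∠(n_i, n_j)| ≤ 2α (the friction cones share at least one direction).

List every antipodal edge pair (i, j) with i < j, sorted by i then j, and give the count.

α = atan 0.55 = 28.81°;  2α = 57.62°
n_0 = (+0.9988, +0.0498)
n_1 = (+0.5532, +0.8331)
n_2 = (-0.5556, +0.8315)
n_3 = (-0.9878, -0.1557)
n_4 = (+0.2086, -0.9780)
  (0,1): δ = 126.44°  ·
  (0,2): δ = 59.10°  ·
  (0,3): δ = 6.10°  ✓
  (0,4): δ = 99.19°  ·
  (1,2): δ = 112.66°  ·
  (1,3): δ = 47.46°  ✓
  (1,4): δ = 45.63°  ✓
  (2,3): δ = 114.79°  ·
  (2,4): δ = 21.71°  ✓
  (3,4): δ = 86.91°  ·
antipodal pairs: 4

count = 4; pairs: (0,3), (1,3), (1,4), (2,4)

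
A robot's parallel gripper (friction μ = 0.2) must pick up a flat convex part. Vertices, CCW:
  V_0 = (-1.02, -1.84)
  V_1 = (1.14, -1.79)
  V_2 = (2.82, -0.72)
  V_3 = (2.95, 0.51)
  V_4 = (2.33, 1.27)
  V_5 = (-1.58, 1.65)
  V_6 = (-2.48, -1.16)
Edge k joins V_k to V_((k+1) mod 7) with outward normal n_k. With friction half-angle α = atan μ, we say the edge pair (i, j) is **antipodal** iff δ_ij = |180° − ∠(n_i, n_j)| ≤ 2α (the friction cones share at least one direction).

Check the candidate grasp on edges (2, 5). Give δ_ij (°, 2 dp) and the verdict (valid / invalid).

δ = 11.73°, valid

α = atan 0.2 = 11.31°;  2α = 22.62°
edge 2: e_2 = (+0.13, +1.23);  n_2 = (+0.9945, -0.1051)
edge 5: e_5 = (-0.90, -2.81);  n_5 = (-0.9523, +0.3050)
∠(n_2, n_5) = 168.27°
δ = |180° − 168.27°| = 11.73°
11.73° ≤ 2α = 22.62°  →  valid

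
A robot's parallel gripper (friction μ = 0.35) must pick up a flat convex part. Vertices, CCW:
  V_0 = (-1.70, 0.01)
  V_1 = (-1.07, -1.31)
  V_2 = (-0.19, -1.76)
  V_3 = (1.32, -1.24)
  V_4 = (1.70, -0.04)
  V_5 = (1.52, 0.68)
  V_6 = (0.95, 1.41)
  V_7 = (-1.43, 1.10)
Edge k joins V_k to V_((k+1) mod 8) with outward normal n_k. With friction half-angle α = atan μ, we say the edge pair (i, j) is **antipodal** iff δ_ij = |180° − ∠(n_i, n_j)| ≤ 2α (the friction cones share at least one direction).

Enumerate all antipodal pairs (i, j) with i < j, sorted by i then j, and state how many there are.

count = 7; pairs: (0,4), (0,5), (1,5), (1,6), (2,6), (3,7), (4,7)

α = atan 0.35 = 19.29°;  2α = 38.58°
n_0 = (-0.9025, -0.4307)
n_1 = (-0.4553, -0.8903)
n_2 = (+0.3256, -0.9455)
n_3 = (+0.9533, -0.3019)
n_4 = (+0.9701, +0.2425)
n_5 = (+0.7882, +0.6154)
n_6 = (-0.1292, +0.9916)
n_7 = (-0.9707, +0.2404)
  (0,1): δ = 142.60°  ·
  (0,2): δ = 96.51°  ·
  (0,3): δ = 43.09°  ·
  (0,4): δ = 11.48°  ✓
  (0,5): δ = 12.47°  ✓
  (0,6): δ = 71.91°  ·
  (0,7): δ = 140.57°  ·
  (1,2): δ = 133.91°  ·
  (1,3): δ = 80.49°  ·
  (1,4): δ = 48.88°  ·
  (1,5): δ = 24.93°  ✓
  (1,6): δ = 34.50°  ✓
  (1,7): δ = 103.17°  ·
  (2,3): δ = 126.57°  ·
  (2,4): δ = 94.97°  ·
  (2,5): δ = 71.02°  ·
  (2,6): δ = 11.58°  ✓
  (2,7): δ = 57.09°  ·
  (3,4): δ = 148.39°  ·
  (3,5): δ = 124.45°  ·
  (3,6): δ = 65.01°  ·
  (3,7): δ = 3.66°  ✓
  (4,5): δ = 156.05°  ·
  (4,6): δ = 96.62°  ·
  (4,7): δ = 27.95°  ✓
  (5,6): δ = 120.56°  ·
  (5,7): δ = 51.90°  ·
  (6,7): δ = 111.33°  ·
antipodal pairs: 7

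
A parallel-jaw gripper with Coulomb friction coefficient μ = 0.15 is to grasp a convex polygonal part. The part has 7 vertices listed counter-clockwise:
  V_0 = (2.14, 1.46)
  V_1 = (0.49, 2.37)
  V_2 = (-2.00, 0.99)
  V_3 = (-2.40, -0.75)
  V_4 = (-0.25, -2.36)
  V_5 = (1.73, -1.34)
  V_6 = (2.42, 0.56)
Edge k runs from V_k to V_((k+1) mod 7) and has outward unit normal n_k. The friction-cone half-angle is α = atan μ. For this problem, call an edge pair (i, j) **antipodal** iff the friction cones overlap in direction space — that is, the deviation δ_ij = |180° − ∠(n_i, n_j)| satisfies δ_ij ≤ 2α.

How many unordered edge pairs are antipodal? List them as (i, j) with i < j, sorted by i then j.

count = 3; pairs: (0,3), (1,4), (2,5)

α = atan 0.15 = 8.53°;  2α = 17.06°
n_0 = (+0.4829, +0.8757)
n_1 = (-0.4847, +0.8747)
n_2 = (-0.9746, +0.2240)
n_3 = (-0.5994, -0.8004)
n_4 = (+0.4580, -0.8890)
n_5 = (+0.9399, -0.3413)
n_6 = (+0.9549, +0.2971)
  (0,1): δ = 122.13°  ·
  (0,2): δ = 74.07°  ·
  (0,3): δ = 7.95°  ✓
  (0,4): δ = 56.13°  ·
  (0,5): δ = 98.92°  ·
  (0,6): δ = 136.16°  ·
  (1,2): δ = 131.94°  ·
  (1,3): δ = 65.82°  ·
  (1,4): δ = 1.74°  ✓
  (1,5): δ = 41.05°  ·
  (1,6): δ = 78.29°  ·
  (2,3): δ = 113.88°  ·
  (2,4): δ = 49.80°  ·
  (2,5): δ = 7.01°  ✓
  (2,6): δ = 30.23°  ·
  (3,4): δ = 115.92°  ·
  (3,5): δ = 73.13°  ·
  (3,6): δ = 35.89°  ·
  (4,5): δ = 137.21°  ·
  (4,6): δ = 99.97°  ·
  (5,6): δ = 142.76°  ·
antipodal pairs: 3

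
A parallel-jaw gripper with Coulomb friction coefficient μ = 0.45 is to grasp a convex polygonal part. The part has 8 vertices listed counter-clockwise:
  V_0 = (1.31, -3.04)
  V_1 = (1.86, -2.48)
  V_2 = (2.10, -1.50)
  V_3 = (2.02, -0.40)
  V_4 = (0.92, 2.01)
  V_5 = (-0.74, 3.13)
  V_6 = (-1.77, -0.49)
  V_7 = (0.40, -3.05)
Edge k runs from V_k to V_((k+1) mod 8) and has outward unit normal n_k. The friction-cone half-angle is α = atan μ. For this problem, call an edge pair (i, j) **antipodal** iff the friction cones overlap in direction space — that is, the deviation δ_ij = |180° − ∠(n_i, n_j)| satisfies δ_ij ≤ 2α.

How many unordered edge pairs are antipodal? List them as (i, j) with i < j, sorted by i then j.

α = atan 0.45 = 24.23°;  2α = 48.46°
n_0 = (+0.7134, -0.7007)
n_1 = (+0.9713, -0.2379)
n_2 = (+0.9974, +0.0725)
n_3 = (+0.9097, +0.4152)
n_4 = (+0.5593, +0.8290)
n_5 = (-0.9618, +0.2737)
n_6 = (-0.7628, -0.6466)
n_7 = (+0.0110, -0.9999)
  (0,1): δ = 149.28°  ·
  (0,2): δ = 131.36°  ·
  (0,3): δ = 110.98°  ·
  (0,4): δ = 79.52°  ·
  (0,5): δ = 28.60°  ✓
  (0,6): δ = 84.77°  ·
  (0,7): δ = 135.11°  ·
  (1,2): δ = 162.08°  ·
  (1,3): δ = 141.71°  ·
  (1,4): δ = 110.25°  ·
  (1,5): δ = 2.12°  ✓
  (1,6): δ = 54.05°  ·
  (1,7): δ = 104.39°  ·
  (2,3): δ = 159.63°  ·
  (2,4): δ = 128.17°  ·
  (2,5): δ = 20.04°  ✓
  (2,6): δ = 36.13°  ✓
  (2,7): δ = 86.47°  ·
  (3,4): δ = 148.54°  ·
  (3,5): δ = 40.42°  ✓
  (3,6): δ = 15.75°  ✓
  (3,7): δ = 66.10°  ·
  (4,5): δ = 71.88°  ·
  (4,6): δ = 15.71°  ✓
  (4,7): δ = 34.64°  ✓
  (5,6): δ = 123.83°  ·
  (5,7): δ = 73.49°  ·
  (6,7): δ = 129.66°  ·
antipodal pairs: 8

count = 8; pairs: (0,5), (1,5), (2,5), (2,6), (3,5), (3,6), (4,6), (4,7)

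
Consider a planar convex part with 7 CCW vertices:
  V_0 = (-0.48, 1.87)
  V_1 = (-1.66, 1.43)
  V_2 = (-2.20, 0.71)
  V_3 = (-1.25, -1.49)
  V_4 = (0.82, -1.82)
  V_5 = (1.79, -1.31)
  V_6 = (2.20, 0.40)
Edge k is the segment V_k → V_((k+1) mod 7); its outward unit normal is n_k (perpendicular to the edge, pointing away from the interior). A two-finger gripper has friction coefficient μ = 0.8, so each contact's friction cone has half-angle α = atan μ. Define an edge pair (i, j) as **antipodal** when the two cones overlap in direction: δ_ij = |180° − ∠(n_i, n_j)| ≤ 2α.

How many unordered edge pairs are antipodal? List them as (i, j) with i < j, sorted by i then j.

α = atan 0.8 = 38.66°;  2α = 77.32°
n_0 = (-0.3494, +0.9370)
n_1 = (-0.8000, +0.6000)
n_2 = (-0.9181, -0.3964)
n_3 = (-0.1574, -0.9875)
n_4 = (+0.4654, -0.8851)
n_5 = (+0.9724, -0.2332)
n_6 = (+0.4809, +0.8768)
  (0,1): δ = 147.32°  ·
  (0,2): δ = 87.09°  ·
  (0,3): δ = 29.51°  ✓
  (0,4): δ = 7.28°  ✓
  (0,5): δ = 56.07°  ✓
  (0,6): δ = 130.81°  ·
  (1,2): δ = 119.77°  ·
  (1,3): δ = 62.19°  ✓
  (1,4): δ = 25.40°  ✓
  (1,5): δ = 23.39°  ✓
  (1,6): δ = 98.12°  ·
  (2,3): δ = 122.41°  ·
  (2,4): δ = 85.62°  ·
  (2,5): δ = 36.84°  ✓
  (2,6): δ = 37.90°  ✓
  (3,4): δ = 143.21°  ·
  (3,5): δ = 94.43°  ·
  (3,6): δ = 19.69°  ✓
  (4,5): δ = 131.22°  ·
  (4,6): δ = 56.48°  ✓
  (5,6): δ = 105.26°  ·
antipodal pairs: 10

count = 10; pairs: (0,3), (0,4), (0,5), (1,3), (1,4), (1,5), (2,5), (2,6), (3,6), (4,6)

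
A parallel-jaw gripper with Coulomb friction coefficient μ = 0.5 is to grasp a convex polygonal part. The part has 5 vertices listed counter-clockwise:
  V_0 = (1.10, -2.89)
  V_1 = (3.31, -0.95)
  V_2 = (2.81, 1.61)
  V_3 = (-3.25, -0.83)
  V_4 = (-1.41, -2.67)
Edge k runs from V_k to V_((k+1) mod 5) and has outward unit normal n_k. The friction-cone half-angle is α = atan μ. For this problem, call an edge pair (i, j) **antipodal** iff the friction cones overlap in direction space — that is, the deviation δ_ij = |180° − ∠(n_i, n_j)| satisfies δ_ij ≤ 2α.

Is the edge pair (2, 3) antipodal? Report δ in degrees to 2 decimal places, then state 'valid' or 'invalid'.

δ = 66.93°, invalid

α = atan 0.5 = 26.57°;  2α = 53.13°
edge 2: e_2 = (-6.06, -2.44);  n_2 = (-0.3735, +0.9276)
edge 3: e_3 = (+1.84, -1.84);  n_3 = (-0.7071, -0.7071)
∠(n_2, n_3) = 113.07°
δ = |180° − 113.07°| = 66.93°
66.93° > 2α = 53.13°  →  invalid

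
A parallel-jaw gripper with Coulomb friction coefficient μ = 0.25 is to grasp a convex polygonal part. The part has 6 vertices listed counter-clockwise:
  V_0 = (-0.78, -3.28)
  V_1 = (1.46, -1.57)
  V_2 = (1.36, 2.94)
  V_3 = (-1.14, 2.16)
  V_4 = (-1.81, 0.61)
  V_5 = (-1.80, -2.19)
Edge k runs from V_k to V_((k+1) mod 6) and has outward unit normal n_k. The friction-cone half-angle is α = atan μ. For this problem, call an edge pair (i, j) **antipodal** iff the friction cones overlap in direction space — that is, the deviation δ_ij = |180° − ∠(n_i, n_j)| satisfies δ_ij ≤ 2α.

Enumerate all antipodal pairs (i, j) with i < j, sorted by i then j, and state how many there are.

α = atan 0.25 = 14.04°;  2α = 28.07°
n_0 = (+0.6068, -0.7949)
n_1 = (+0.9998, +0.0222)
n_2 = (-0.2978, +0.9546)
n_3 = (-0.9179, +0.3968)
n_4 = (-1.0000, -0.0036)
n_5 = (-0.7302, -0.6833)
  (0,1): δ = 126.09°  ·
  (0,2): δ = 20.03°  ✓
  (0,3): δ = 29.27°  ·
  (0,4): δ = 52.85°  ·
  (0,5): δ = 95.74°  ·
  (1,2): δ = 73.94°  ·
  (1,3): δ = 24.65°  ✓
  (1,4): δ = 1.07°  ✓
  (1,5): δ = 41.83°  ·
  (2,3): δ = 130.70°  ·
  (2,4): δ = 107.12°  ·
  (2,5): δ = 64.23°  ·
  (3,4): δ = 156.42°  ·
  (3,5): δ = 113.52°  ·
  (4,5): δ = 137.10°  ·
antipodal pairs: 3

count = 3; pairs: (0,2), (1,3), (1,4)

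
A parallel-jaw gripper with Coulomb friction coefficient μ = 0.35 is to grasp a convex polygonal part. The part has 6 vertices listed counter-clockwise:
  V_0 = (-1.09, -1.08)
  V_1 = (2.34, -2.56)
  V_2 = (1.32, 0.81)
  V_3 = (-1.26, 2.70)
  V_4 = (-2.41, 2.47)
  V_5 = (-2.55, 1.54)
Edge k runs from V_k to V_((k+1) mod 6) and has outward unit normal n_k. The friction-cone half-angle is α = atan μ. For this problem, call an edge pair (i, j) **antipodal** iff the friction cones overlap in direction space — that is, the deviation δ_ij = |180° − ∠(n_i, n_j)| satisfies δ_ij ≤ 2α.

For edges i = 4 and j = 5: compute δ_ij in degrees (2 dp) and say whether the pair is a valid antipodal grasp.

δ = 142.31°, invalid

α = atan 0.35 = 19.29°;  2α = 38.58°
edge 4: e_4 = (-0.14, -0.93);  n_4 = (-0.9889, +0.1489)
edge 5: e_5 = (+1.46, -2.62);  n_5 = (-0.8735, -0.4868)
∠(n_4, n_5) = 37.69°
δ = |180° − 37.69°| = 142.31°
142.31° > 2α = 38.58°  →  invalid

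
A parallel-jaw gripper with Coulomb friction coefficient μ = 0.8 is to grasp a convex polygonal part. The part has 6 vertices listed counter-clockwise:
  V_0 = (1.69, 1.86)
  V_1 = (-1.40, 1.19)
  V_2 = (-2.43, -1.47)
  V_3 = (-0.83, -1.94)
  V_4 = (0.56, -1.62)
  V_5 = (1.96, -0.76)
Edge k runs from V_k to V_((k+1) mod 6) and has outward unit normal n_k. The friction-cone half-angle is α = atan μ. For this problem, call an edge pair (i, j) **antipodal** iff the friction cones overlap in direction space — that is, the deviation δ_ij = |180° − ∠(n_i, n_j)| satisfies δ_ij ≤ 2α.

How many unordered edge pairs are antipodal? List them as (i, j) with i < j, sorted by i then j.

count = 7; pairs: (0,2), (0,3), (0,4), (1,3), (1,4), (1,5), (2,5)

α = atan 0.8 = 38.66°;  2α = 77.32°
n_0 = (-0.2119, +0.9773)
n_1 = (-0.9325, +0.3611)
n_2 = (-0.2818, -0.9595)
n_3 = (+0.2243, -0.9745)
n_4 = (+0.5234, -0.8521)
n_5 = (+0.9947, +0.1025)
  (0,1): δ = 123.40°  ·
  (0,2): δ = 28.60°  ✓
  (0,3): δ = 0.73°  ✓
  (0,4): δ = 19.33°  ✓
  (0,5): δ = 83.65°  ·
  (1,2): δ = 85.20°  ·
  (1,3): δ = 55.87°  ✓
  (1,4): δ = 37.27°  ✓
  (1,5): δ = 27.05°  ✓
  (2,3): δ = 150.67°  ·
  (2,4): δ = 132.07°  ·
  (2,5): δ = 67.75°  ✓
  (3,4): δ = 161.40°  ·
  (3,5): δ = 97.08°  ·
  (4,5): δ = 115.68°  ·
antipodal pairs: 7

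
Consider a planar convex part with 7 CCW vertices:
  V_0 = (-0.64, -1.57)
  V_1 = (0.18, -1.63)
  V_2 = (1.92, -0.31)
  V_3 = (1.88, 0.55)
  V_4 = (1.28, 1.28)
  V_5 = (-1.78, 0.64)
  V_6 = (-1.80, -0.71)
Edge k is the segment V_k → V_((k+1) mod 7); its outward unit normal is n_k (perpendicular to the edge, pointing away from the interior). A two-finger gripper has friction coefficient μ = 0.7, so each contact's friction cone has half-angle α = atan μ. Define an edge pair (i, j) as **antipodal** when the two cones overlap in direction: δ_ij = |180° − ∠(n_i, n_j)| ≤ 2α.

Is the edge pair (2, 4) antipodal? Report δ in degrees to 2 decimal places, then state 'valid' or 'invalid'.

α = atan 0.7 = 34.99°;  2α = 69.98°
edge 2: e_2 = (-0.04, +0.86);  n_2 = (+0.9989, +0.0465)
edge 4: e_4 = (-3.06, -0.64);  n_4 = (-0.2047, +0.9788)
∠(n_2, n_4) = 99.15°
δ = |180° − 99.15°| = 80.85°
80.85° > 2α = 69.98°  →  invalid

δ = 80.85°, invalid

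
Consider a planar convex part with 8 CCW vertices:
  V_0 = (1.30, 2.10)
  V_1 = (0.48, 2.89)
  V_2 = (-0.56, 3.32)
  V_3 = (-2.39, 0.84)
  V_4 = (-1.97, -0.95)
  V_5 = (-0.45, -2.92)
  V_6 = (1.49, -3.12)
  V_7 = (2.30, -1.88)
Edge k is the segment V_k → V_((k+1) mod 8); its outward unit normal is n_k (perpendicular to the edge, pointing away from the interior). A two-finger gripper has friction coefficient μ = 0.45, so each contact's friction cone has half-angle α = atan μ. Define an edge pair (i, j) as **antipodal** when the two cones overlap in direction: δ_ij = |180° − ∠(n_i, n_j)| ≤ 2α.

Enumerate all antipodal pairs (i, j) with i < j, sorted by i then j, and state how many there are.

count = 9; pairs: (0,3), (0,4), (0,5), (1,4), (1,5), (2,6), (3,6), (3,7), (4,7)

α = atan 0.45 = 24.23°;  2α = 48.46°
n_0 = (+0.6938, +0.7202)
n_1 = (+0.3821, +0.9241)
n_2 = (-0.8046, +0.5938)
n_3 = (-0.9736, -0.2284)
n_4 = (-0.7917, -0.6109)
n_5 = (-0.1025, -0.9947)
n_6 = (+0.8372, -0.5469)
n_7 = (+0.9699, +0.2437)
  (0,1): δ = 158.53°  ·
  (0,2): δ = 82.49°  ·
  (0,3): δ = 32.86°  ✓
  (0,4): δ = 8.41°  ✓
  (0,5): δ = 38.05°  ✓
  (0,6): δ = 100.78°  ·
  (0,7): δ = 148.04°  ·
  (1,2): δ = 103.96°  ·
  (1,3): δ = 54.33°  ·
  (1,4): δ = 29.88°  ✓
  (1,5): δ = 16.58°  ✓
  (1,6): δ = 79.31°  ·
  (1,7): δ = 126.57°  ·
  (2,3): δ = 130.37°  ·
  (2,4): δ = 105.92°  ·
  (2,5): δ = 59.46°  ·
  (2,6): δ = 3.27°  ✓
  (2,7): δ = 50.53°  ·
  (3,4): δ = 155.55°  ·
  (3,5): δ = 109.09°  ·
  (3,6): δ = 46.36°  ✓
  (3,7): δ = 0.90°  ✓
  (4,5): δ = 133.54°  ·
  (4,6): δ = 70.81°  ·
  (4,7): δ = 23.55°  ✓
  (5,6): δ = 117.27°  ·
  (5,7): δ = 70.01°  ·
  (6,7): δ = 132.74°  ·
antipodal pairs: 9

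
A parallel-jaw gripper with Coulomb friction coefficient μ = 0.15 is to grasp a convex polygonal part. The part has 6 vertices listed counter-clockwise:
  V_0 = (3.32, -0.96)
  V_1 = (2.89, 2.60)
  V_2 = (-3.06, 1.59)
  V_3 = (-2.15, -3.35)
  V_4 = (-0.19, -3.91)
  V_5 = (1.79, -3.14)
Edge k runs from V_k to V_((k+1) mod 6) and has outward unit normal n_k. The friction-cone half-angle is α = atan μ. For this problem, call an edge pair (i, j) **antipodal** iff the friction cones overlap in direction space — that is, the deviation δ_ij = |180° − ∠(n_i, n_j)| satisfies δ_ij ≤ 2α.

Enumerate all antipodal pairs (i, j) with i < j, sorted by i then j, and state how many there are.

count = 2; pairs: (0,2), (1,4)

α = atan 0.15 = 8.53°;  2α = 17.06°
n_0 = (+0.9928, +0.1199)
n_1 = (-0.1674, +0.9859)
n_2 = (-0.9835, -0.1812)
n_3 = (-0.2747, -0.9615)
n_4 = (+0.3624, -0.9320)
n_5 = (+0.8185, -0.5745)
  (0,1): δ = 87.25°  ·
  (0,2): δ = 3.55°  ✓
  (0,3): δ = 67.17°  ·
  (0,4): δ = 104.36°  ·
  (0,5): δ = 138.05°  ·
  (1,2): δ = 89.20°  ·
  (1,3): δ = 25.58°  ·
  (1,4): δ = 11.62°  ✓
  (1,5): δ = 45.30°  ·
  (2,3): δ = 116.38°  ·
  (2,4): δ = 79.19°  ·
  (2,5): δ = 45.50°  ·
  (3,4): δ = 142.80°  ·
  (3,5): δ = 109.12°  ·
  (4,5): δ = 146.31°  ·
antipodal pairs: 2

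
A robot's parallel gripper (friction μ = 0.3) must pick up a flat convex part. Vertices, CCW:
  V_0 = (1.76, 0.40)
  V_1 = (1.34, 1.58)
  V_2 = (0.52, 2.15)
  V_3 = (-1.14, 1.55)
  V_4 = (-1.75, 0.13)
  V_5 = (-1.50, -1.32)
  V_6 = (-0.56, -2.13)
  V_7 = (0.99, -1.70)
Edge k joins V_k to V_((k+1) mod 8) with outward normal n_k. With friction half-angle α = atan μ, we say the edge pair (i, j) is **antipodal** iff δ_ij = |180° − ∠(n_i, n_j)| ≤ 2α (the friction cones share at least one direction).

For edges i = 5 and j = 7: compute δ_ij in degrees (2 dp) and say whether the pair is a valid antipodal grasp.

δ = 69.38°, invalid

α = atan 0.3 = 16.70°;  2α = 33.40°
edge 5: e_5 = (+0.94, -0.81);  n_5 = (-0.6528, -0.7575)
edge 7: e_7 = (+0.77, +2.10);  n_7 = (+0.9389, -0.3443)
∠(n_5, n_7) = 110.62°
δ = |180° − 110.62°| = 69.38°
69.38° > 2α = 33.40°  →  invalid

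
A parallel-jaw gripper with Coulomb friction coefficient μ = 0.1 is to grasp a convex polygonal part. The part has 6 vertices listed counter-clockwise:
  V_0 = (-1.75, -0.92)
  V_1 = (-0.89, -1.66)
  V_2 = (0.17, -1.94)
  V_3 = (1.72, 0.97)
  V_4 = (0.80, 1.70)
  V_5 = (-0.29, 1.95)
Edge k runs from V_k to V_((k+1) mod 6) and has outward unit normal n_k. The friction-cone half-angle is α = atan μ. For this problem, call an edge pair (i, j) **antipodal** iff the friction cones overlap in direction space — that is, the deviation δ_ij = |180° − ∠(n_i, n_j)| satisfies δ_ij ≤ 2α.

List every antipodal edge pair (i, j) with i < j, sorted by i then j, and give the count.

count = 3; pairs: (0,3), (1,4), (2,5)

α = atan 0.1 = 5.71°;  2α = 11.42°
n_0 = (-0.6522, -0.7580)
n_1 = (-0.2554, -0.9668)
n_2 = (+0.8826, -0.4701)
n_3 = (+0.6216, +0.7834)
n_4 = (+0.2236, +0.9747)
n_5 = (-0.8913, +0.4534)
  (0,1): δ = 154.09°  ·
  (0,2): δ = 77.33°  ·
  (0,3): δ = 2.28°  ✓
  (0,4): δ = 27.79°  ·
  (0,5): δ = 103.75°  ·
  (1,2): δ = 103.25°  ·
  (1,3): δ = 23.63°  ·
  (1,4): δ = 1.88°  ✓
  (1,5): δ = 77.83°  ·
  (2,3): δ = 100.39°  ·
  (2,4): δ = 74.88°  ·
  (2,5): δ = 1.08°  ✓
  (3,4): δ = 154.49°  ·
  (3,5): δ = 78.53°  ·
  (4,5): δ = 104.05°  ·
antipodal pairs: 3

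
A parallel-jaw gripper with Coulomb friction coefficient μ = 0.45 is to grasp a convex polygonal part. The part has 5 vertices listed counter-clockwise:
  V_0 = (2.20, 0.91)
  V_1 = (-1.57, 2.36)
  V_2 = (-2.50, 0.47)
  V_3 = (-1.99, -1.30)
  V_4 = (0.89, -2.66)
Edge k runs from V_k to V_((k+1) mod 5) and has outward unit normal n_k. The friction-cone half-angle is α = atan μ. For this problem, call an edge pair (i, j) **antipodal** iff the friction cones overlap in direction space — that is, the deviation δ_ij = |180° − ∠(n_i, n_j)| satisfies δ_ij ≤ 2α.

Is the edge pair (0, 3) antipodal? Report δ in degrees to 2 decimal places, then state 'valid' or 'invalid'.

δ = 4.24°, valid

α = atan 0.45 = 24.23°;  2α = 48.46°
edge 0: e_0 = (-3.77, +1.45);  n_0 = (+0.3590, +0.9333)
edge 3: e_3 = (+2.88, -1.36);  n_3 = (-0.4270, -0.9042)
∠(n_0, n_3) = 175.76°
δ = |180° − 175.76°| = 4.24°
4.24° ≤ 2α = 48.46°  →  valid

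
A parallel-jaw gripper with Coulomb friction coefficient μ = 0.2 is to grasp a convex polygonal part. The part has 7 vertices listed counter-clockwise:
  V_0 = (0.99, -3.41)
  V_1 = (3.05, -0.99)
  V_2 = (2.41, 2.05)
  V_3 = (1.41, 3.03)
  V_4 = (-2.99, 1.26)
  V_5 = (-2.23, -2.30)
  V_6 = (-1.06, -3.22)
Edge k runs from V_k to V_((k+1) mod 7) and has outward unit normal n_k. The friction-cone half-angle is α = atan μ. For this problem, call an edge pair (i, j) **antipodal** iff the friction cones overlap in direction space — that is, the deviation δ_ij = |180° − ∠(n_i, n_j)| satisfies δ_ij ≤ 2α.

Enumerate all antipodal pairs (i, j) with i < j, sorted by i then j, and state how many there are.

count = 2; pairs: (1,4), (2,5)

α = atan 0.2 = 11.31°;  2α = 22.62°
n_0 = (+0.7615, -0.6482)
n_1 = (+0.9785, +0.2060)
n_2 = (+0.6999, +0.7142)
n_3 = (-0.3732, +0.9277)
n_4 = (-0.9780, -0.2088)
n_5 = (-0.6181, -0.7861)
n_6 = (-0.0923, -0.9957)
  (0,1): δ = 127.71°  ·
  (0,2): δ = 94.02°  ·
  (0,3): δ = 27.68°  ·
  (0,4): δ = 52.46°  ·
  (0,5): δ = 92.23°  ·
  (0,6): δ = 125.11°  ·
  (1,2): δ = 146.31°  ·
  (1,3): δ = 79.98°  ·
  (1,4): δ = 0.16°  ✓
  (1,5): δ = 39.93°  ·
  (1,6): δ = 72.82°  ·
  (2,3): δ = 113.67°  ·
  (2,4): δ = 33.53°  ·
  (2,5): δ = 6.24°  ✓
  (2,6): δ = 39.13°  ·
  (3,4): δ = 99.86°  ·
  (3,5): δ = 60.09°  ·
  (3,6): δ = 27.21°  ·
  (4,5): δ = 140.23°  ·
  (4,6): δ = 107.35°  ·
  (5,6): δ = 147.12°  ·
antipodal pairs: 2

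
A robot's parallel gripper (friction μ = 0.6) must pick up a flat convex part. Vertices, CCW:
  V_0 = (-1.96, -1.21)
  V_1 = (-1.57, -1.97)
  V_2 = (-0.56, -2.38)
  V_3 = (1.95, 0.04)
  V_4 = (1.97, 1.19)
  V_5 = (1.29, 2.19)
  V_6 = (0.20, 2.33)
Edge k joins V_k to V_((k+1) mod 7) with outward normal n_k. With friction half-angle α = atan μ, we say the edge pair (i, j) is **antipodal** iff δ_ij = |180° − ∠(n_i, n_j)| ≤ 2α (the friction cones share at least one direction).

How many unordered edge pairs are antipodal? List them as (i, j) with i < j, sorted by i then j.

α = atan 0.6 = 30.96°;  2α = 61.93°
n_0 = (-0.8897, -0.4566)
n_1 = (-0.3761, -0.9266)
n_2 = (+0.6941, -0.7199)
n_3 = (+0.9998, -0.0174)
n_4 = (+0.8269, +0.5623)
n_5 = (+0.1274, +0.9919)
n_6 = (-0.8536, +0.5209)
  (0,1): δ = 139.26°  ·
  (0,2): δ = 73.21°  ·
  (0,3): δ = 28.16°  ✓
  (0,4): δ = 7.05°  ✓
  (0,5): δ = 55.52°  ✓
  (0,6): δ = 121.44°  ·
  (1,2): δ = 113.95°  ·
  (1,3): δ = 68.90°  ·
  (1,4): δ = 33.69°  ✓
  (1,5): δ = 14.78°  ✓
  (1,6): δ = 80.70°  ·
  (2,3): δ = 134.95°  ·
  (2,4): δ = 99.74°  ·
  (2,5): δ = 51.27°  ✓
  (2,6): δ = 14.66°  ✓
  (3,4): δ = 144.79°  ·
  (3,5): δ = 96.32°  ·
  (3,6): δ = 30.39°  ✓
  (4,5): δ = 131.53°  ·
  (4,6): δ = 65.61°  ·
  (5,6): δ = 114.07°  ·
antipodal pairs: 8

count = 8; pairs: (0,3), (0,4), (0,5), (1,4), (1,5), (2,5), (2,6), (3,6)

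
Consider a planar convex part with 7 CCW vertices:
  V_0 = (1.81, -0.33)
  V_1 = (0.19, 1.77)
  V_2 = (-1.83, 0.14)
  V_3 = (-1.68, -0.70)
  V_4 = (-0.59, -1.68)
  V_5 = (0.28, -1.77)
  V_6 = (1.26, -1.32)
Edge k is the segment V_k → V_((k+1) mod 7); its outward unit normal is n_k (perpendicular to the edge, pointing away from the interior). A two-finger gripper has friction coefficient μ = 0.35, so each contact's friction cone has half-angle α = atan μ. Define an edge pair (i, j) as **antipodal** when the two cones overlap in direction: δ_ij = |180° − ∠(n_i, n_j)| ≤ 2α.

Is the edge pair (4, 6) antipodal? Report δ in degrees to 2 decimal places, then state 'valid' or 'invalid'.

α = atan 0.35 = 19.29°;  2α = 38.58°
edge 4: e_4 = (+0.87, -0.09);  n_4 = (-0.1029, -0.9947)
edge 6: e_6 = (+0.55, +0.99);  n_6 = (+0.8742, -0.4856)
∠(n_4, n_6) = 66.85°
δ = |180° − 66.85°| = 113.15°
113.15° > 2α = 38.58°  →  invalid

δ = 113.15°, invalid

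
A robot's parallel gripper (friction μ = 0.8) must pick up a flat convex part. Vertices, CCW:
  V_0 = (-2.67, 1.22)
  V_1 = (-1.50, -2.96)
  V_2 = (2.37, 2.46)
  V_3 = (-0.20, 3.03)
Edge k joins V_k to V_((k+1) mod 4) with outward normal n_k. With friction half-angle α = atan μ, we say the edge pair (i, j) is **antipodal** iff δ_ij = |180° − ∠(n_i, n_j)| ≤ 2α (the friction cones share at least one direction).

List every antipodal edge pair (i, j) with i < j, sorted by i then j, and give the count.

α = atan 0.8 = 38.66°;  2α = 77.32°
n_0 = (-0.9630, -0.2695)
n_1 = (+0.8138, -0.5811)
n_2 = (+0.2165, +0.9763)
n_3 = (-0.5911, +0.8066)
  (0,1): δ = 51.16°  ✓
  (0,2): δ = 61.86°  ✓
  (0,3): δ = 110.60°  ·
  (1,2): δ = 66.98°  ✓
  (1,3): δ = 18.24°  ✓
  (2,3): δ = 131.26°  ·
antipodal pairs: 4

count = 4; pairs: (0,1), (0,2), (1,2), (1,3)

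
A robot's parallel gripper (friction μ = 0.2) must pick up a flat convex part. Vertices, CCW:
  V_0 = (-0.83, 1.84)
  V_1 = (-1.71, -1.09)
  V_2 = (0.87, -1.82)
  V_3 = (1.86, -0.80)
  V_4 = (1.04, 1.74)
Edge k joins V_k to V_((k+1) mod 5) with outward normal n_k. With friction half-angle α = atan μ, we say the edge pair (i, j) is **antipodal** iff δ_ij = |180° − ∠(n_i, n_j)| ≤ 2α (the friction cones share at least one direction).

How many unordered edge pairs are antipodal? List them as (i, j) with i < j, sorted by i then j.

count = 1; pairs: (1,4)

α = atan 0.2 = 11.31°;  2α = 22.62°
n_0 = (-0.9577, +0.2876)
n_1 = (-0.2723, -0.9622)
n_2 = (+0.7176, -0.6965)
n_3 = (+0.9516, +0.3072)
n_4 = (+0.0534, +0.9986)
  (0,1): δ = 89.08°  ·
  (0,2): δ = 27.43°  ·
  (0,3): δ = 34.61°  ·
  (0,4): δ = 103.66°  ·
  (1,2): δ = 118.35°  ·
  (1,3): δ = 56.31°  ·
  (1,4): δ = 12.74°  ✓
  (2,3): δ = 117.96°  ·
  (2,4): δ = 48.92°  ·
  (3,4): δ = 110.95°  ·
antipodal pairs: 1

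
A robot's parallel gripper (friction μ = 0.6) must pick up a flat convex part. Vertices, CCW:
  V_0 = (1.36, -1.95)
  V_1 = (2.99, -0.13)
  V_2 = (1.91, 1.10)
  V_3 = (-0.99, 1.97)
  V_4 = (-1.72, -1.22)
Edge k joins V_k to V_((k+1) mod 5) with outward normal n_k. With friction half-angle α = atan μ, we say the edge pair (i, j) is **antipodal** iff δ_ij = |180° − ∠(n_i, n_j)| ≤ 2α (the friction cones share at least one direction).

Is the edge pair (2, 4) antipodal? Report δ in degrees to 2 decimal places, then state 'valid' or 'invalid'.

α = atan 0.6 = 30.96°;  2α = 61.93°
edge 2: e_2 = (-2.90, +0.87);  n_2 = (+0.2873, +0.9578)
edge 4: e_4 = (+3.08, -0.73);  n_4 = (-0.2306, -0.9730)
∠(n_2, n_4) = 176.63°
δ = |180° − 176.63°| = 3.37°
3.37° ≤ 2α = 61.93°  →  valid

δ = 3.37°, valid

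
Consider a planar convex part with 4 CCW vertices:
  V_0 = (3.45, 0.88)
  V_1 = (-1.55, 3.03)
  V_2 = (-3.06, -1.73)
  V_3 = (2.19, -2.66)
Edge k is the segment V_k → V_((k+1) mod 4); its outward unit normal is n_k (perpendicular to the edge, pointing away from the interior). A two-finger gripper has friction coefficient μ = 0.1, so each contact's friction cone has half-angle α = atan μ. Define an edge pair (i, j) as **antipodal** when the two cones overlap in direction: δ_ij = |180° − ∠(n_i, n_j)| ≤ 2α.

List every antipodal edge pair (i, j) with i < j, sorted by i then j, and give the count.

count = 1; pairs: (1,3)

α = atan 0.1 = 5.71°;  2α = 11.42°
n_0 = (+0.3950, +0.9187)
n_1 = (-0.9532, +0.3024)
n_2 = (-0.1744, -0.9847)
n_3 = (+0.9421, -0.3353)
  (0,1): δ = 84.33°  ·
  (0,2): δ = 13.22°  ·
  (0,3): δ = 93.68°  ·
  (1,2): δ = 82.44°  ·
  (1,3): δ = 1.99°  ✓
  (2,3): δ = 99.55°  ·
antipodal pairs: 1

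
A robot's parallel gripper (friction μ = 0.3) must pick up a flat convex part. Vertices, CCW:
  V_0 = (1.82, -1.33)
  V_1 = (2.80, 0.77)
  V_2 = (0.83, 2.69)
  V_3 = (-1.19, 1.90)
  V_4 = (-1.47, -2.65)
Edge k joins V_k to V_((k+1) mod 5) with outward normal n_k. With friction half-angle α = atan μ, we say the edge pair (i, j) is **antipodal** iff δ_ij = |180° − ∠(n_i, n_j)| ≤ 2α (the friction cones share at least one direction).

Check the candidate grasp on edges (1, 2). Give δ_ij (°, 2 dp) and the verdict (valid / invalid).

α = atan 0.3 = 16.70°;  2α = 33.40°
edge 1: e_1 = (-1.97, +1.92);  n_1 = (+0.6980, +0.7161)
edge 2: e_2 = (-2.02, -0.79);  n_2 = (-0.3642, +0.9313)
∠(n_1, n_2) = 65.62°
δ = |180° − 65.62°| = 114.38°
114.38° > 2α = 33.40°  →  invalid

δ = 114.38°, invalid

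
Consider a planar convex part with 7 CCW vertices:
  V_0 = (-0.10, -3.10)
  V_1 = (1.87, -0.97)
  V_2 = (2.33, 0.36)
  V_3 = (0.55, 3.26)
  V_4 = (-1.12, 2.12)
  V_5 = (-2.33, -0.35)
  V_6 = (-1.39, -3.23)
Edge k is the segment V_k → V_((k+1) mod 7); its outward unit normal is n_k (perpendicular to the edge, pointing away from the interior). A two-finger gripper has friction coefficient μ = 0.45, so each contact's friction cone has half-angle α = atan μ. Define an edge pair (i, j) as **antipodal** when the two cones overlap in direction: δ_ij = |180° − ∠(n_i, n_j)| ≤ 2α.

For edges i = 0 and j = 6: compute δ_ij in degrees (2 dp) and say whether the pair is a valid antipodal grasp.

α = atan 0.45 = 24.23°;  2α = 48.46°
edge 0: e_0 = (+1.97, +2.13);  n_0 = (+0.7341, -0.6790)
edge 6: e_6 = (+1.29, +0.13);  n_6 = (+0.1003, -0.9950)
∠(n_0, n_6) = 41.48°
δ = |180° − 41.48°| = 138.52°
138.52° > 2α = 48.46°  →  invalid

δ = 138.52°, invalid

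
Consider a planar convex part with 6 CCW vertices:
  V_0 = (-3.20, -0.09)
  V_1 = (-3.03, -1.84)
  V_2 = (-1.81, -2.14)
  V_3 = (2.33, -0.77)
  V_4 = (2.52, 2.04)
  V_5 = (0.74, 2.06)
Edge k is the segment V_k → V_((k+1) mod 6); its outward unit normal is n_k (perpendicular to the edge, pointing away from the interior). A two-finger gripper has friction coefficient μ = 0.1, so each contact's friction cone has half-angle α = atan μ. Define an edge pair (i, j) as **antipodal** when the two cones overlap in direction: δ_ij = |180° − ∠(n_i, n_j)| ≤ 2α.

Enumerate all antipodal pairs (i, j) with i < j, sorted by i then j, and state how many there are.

count = 2; pairs: (0,3), (2,5)

α = atan 0.1 = 5.71°;  2α = 11.42°
n_0 = (-0.9953, -0.0967)
n_1 = (-0.2388, -0.9711)
n_2 = (+0.3142, -0.9494)
n_3 = (+0.9977, -0.0675)
n_4 = (+0.0112, +0.9999)
n_5 = (-0.4790, +0.8778)
  (0,1): δ = 109.36°  ·
  (0,2): δ = 77.24°  ·
  (0,3): δ = 9.42°  ✓
  (0,4): δ = 83.81°  ·
  (0,5): δ = 113.07°  ·
  (1,2): δ = 147.87°  ·
  (1,3): δ = 80.05°  ·
  (1,4): δ = 13.17°  ·
  (1,5): δ = 42.44°  ·
  (2,3): δ = 112.18°  ·
  (2,4): δ = 18.95°  ·
  (2,5): δ = 10.31°  ✓
  (3,4): δ = 86.78°  ·
  (3,5): δ = 57.51°  ·
  (4,5): δ = 150.74°  ·
antipodal pairs: 2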